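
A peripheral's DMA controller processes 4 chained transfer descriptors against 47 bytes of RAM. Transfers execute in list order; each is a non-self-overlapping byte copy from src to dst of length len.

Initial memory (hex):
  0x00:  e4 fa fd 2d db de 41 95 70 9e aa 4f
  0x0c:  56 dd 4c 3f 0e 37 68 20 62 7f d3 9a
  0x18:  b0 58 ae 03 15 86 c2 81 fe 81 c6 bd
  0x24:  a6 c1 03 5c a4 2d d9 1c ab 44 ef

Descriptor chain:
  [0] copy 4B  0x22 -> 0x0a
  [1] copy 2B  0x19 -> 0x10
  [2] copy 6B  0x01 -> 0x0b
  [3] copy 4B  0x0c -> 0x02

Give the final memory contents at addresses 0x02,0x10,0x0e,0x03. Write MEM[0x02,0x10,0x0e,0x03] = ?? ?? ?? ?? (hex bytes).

MEM[0x02,0x10,0x0e,0x03] = fd 41 db 2d

D0: mem[0x0a..0x0d] <- [c6 bd a6 c1]
D1: mem[0x10..0x11] <- [58 ae]
D2: mem[0x0b..0x10] <- [fa fd 2d db de 41]
D3: mem[0x02..0x05] <- [fd 2d db de]
query mem[0x02]=0xfd, mem[0x10]=0x41, mem[0x0e]=0xdb, mem[0x03]=0x2d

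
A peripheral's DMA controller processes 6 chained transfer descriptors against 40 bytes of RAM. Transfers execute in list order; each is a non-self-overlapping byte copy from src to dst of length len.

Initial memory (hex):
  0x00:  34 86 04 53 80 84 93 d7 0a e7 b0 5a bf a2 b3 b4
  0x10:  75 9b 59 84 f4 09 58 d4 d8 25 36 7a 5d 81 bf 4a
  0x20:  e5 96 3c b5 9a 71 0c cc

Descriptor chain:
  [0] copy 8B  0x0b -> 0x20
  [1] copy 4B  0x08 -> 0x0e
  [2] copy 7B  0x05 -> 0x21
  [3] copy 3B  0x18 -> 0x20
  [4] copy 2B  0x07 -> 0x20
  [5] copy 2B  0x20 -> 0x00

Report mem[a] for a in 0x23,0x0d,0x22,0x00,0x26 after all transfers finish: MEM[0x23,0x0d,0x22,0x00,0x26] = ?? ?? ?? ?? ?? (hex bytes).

MEM[0x23,0x0d,0x22,0x00,0x26] = d7 a2 36 d7 b0

[0] 0x0b->0x20 len=8 : 5a bf a2 b3 b4 75 9b 59
[1] 0x08->0x0e len=4 : 0a e7 b0 5a
[2] 0x05->0x21 len=7 : 84 93 d7 0a e7 b0 5a
[3] 0x18->0x20 len=3 : d8 25 36
[4] 0x07->0x20 len=2 : d7 0a
[5] 0x20->0x00 len=2 : d7 0a
query mem[0x23]=0xd7, mem[0x0d]=0xa2, mem[0x22]=0x36, mem[0x00]=0xd7, mem[0x26]=0xb0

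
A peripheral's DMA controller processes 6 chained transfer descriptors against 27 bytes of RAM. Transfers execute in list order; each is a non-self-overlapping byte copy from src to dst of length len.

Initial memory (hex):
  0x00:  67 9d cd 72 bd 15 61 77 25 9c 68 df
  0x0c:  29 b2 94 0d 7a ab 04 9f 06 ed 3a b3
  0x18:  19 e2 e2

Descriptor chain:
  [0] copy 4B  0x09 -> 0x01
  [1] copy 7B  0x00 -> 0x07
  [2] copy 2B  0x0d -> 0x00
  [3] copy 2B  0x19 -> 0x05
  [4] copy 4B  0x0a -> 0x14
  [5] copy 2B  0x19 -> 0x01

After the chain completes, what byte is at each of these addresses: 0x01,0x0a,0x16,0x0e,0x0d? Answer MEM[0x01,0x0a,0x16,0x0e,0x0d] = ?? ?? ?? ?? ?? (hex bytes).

MEM[0x01,0x0a,0x16,0x0e,0x0d] = e2 df 15 94 61

#0 dst[0x01+4] := {0x9c,0x68,0xdf,0x29}
#1 dst[0x07+7] := {0x67,0x9c,0x68,0xdf,0x29,0x15,0x61}
#2 dst[0x00+2] := {0x61,0x94}
#3 dst[0x05+2] := {0xe2,0xe2}
#4 dst[0x14+4] := {0xdf,0x29,0x15,0x61}
#5 dst[0x01+2] := {0xe2,0xe2}
query mem[0x01]=0xe2, mem[0x0a]=0xdf, mem[0x16]=0x15, mem[0x0e]=0x94, mem[0x0d]=0x61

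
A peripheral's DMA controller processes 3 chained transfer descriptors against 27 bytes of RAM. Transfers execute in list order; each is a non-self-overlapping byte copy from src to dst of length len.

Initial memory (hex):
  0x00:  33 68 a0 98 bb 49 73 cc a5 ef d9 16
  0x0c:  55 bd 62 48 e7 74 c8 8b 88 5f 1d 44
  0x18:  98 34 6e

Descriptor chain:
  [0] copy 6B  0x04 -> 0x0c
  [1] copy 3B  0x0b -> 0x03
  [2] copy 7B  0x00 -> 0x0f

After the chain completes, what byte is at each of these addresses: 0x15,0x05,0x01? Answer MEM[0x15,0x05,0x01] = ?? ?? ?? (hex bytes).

MEM[0x15,0x05,0x01] = 73 49 68

  after D0: wrote 6B at 0x0c = bb4973cca5ef
  after D1: wrote 3B at 0x03 = 16bb49
  after D2: wrote 7B at 0x0f = 3368a016bb4973
query mem[0x15]=0x73, mem[0x05]=0x49, mem[0x01]=0x68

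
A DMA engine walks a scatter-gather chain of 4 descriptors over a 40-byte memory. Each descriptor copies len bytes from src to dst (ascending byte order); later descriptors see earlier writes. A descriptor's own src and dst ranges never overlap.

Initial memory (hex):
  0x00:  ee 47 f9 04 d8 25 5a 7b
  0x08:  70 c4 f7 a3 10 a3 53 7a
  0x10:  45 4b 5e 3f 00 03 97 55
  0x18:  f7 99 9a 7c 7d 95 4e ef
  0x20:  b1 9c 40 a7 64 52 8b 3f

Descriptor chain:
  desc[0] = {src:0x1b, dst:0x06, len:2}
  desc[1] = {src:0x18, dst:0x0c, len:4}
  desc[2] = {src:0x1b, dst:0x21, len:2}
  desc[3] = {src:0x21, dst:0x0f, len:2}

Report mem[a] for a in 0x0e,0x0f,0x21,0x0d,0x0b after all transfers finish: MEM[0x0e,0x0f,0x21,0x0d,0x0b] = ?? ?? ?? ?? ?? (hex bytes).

D0: mem[0x06..0x07] <- [7c 7d]
D1: mem[0x0c..0x0f] <- [f7 99 9a 7c]
D2: mem[0x21..0x22] <- [7c 7d]
D3: mem[0x0f..0x10] <- [7c 7d]
query mem[0x0e]=0x9a, mem[0x0f]=0x7c, mem[0x21]=0x7c, mem[0x0d]=0x99, mem[0x0b]=0xa3

MEM[0x0e,0x0f,0x21,0x0d,0x0b] = 9a 7c 7c 99 a3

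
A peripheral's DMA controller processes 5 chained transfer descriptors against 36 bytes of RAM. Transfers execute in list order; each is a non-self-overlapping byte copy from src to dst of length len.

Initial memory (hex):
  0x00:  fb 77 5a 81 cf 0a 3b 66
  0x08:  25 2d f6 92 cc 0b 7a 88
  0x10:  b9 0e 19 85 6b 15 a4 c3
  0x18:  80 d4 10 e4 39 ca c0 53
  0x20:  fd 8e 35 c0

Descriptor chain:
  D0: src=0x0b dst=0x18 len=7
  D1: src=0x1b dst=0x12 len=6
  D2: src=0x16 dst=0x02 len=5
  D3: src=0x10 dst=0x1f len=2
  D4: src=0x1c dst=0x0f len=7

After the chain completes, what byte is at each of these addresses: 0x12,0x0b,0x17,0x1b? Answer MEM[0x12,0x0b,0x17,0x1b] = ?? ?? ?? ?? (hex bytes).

D0: mem[0x18..0x1e] <- [92 cc 0b 7a 88 b9 0e]
D1: mem[0x12..0x17] <- [7a 88 b9 0e 53 fd]
D2: mem[0x02..0x06] <- [53 fd 92 cc 0b]
D3: mem[0x1f..0x20] <- [b9 0e]
D4: mem[0x0f..0x15] <- [88 b9 0e b9 0e 8e 35]
query mem[0x12]=0xb9, mem[0x0b]=0x92, mem[0x17]=0xfd, mem[0x1b]=0x7a

MEM[0x12,0x0b,0x17,0x1b] = b9 92 fd 7a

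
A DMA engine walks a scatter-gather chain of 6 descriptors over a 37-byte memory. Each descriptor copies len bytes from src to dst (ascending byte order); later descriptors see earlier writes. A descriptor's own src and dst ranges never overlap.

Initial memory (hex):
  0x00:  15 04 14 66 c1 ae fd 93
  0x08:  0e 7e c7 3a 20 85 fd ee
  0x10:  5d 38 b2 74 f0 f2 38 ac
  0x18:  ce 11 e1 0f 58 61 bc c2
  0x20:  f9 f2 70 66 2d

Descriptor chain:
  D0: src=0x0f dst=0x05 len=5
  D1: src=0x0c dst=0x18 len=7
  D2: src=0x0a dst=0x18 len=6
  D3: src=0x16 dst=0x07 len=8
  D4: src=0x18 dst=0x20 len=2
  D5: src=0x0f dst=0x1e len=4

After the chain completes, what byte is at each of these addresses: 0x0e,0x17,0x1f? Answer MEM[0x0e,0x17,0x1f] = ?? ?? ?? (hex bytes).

D0: mem[0x05..0x09] <- [ee 5d 38 b2 74]
D1: mem[0x18..0x1e] <- [20 85 fd ee 5d 38 b2]
D2: mem[0x18..0x1d] <- [c7 3a 20 85 fd ee]
D3: mem[0x07..0x0e] <- [38 ac c7 3a 20 85 fd ee]
D4: mem[0x20..0x21] <- [c7 3a]
D5: mem[0x1e..0x21] <- [ee 5d 38 b2]
query mem[0x0e]=0xee, mem[0x17]=0xac, mem[0x1f]=0x5d

MEM[0x0e,0x17,0x1f] = ee ac 5d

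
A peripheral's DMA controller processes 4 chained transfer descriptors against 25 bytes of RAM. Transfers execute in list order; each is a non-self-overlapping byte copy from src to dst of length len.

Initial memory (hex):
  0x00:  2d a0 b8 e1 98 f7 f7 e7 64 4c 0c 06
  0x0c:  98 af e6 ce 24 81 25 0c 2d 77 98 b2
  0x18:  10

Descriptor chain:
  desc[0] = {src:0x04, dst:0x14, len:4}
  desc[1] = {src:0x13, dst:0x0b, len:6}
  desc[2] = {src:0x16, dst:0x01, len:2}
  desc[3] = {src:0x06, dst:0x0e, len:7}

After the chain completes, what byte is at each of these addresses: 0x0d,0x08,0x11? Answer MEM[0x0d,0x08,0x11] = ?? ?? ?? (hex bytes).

D0: mem[0x14..0x17] <- [98 f7 f7 e7]
D1: mem[0x0b..0x10] <- [0c 98 f7 f7 e7 10]
D2: mem[0x01..0x02] <- [f7 e7]
D3: mem[0x0e..0x14] <- [f7 e7 64 4c 0c 0c 98]
query mem[0x0d]=0xf7, mem[0x08]=0x64, mem[0x11]=0x4c

MEM[0x0d,0x08,0x11] = f7 64 4c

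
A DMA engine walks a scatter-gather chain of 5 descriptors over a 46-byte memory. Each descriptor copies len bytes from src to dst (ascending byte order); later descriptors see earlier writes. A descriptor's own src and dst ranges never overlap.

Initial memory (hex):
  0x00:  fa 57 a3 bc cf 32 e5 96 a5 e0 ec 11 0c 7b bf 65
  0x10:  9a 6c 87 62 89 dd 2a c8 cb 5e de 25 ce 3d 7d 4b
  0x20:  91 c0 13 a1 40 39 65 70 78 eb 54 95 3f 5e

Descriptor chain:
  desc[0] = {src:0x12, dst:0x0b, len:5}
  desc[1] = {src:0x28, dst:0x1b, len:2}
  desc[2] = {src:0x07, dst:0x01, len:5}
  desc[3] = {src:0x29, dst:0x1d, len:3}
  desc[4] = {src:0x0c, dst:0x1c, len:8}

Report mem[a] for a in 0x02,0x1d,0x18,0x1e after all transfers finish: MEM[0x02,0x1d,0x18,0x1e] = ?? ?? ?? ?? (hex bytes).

D0: mem[0x0b..0x0f] <- [87 62 89 dd 2a]
D1: mem[0x1b..0x1c] <- [78 eb]
D2: mem[0x01..0x05] <- [96 a5 e0 ec 87]
D3: mem[0x1d..0x1f] <- [eb 54 95]
D4: mem[0x1c..0x23] <- [62 89 dd 2a 9a 6c 87 62]
query mem[0x02]=0xa5, mem[0x1d]=0x89, mem[0x18]=0xcb, mem[0x1e]=0xdd

MEM[0x02,0x1d,0x18,0x1e] = a5 89 cb dd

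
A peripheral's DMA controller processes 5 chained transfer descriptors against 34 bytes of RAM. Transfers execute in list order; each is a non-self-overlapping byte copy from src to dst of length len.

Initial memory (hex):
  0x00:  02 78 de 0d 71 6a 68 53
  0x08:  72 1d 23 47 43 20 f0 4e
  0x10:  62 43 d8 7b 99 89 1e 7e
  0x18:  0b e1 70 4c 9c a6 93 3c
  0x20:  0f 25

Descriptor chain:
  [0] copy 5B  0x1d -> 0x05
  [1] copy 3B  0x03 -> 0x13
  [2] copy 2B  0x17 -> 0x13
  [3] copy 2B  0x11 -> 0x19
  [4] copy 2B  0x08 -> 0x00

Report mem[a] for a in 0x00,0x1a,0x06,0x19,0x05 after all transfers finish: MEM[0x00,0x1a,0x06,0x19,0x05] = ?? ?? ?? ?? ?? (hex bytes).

MEM[0x00,0x1a,0x06,0x19,0x05] = 0f d8 93 43 a6

[0] 0x1d->0x05 len=5 : a6 93 3c 0f 25
[1] 0x03->0x13 len=3 : 0d 71 a6
[2] 0x17->0x13 len=2 : 7e 0b
[3] 0x11->0x19 len=2 : 43 d8
[4] 0x08->0x00 len=2 : 0f 25
query mem[0x00]=0x0f, mem[0x1a]=0xd8, mem[0x06]=0x93, mem[0x19]=0x43, mem[0x05]=0xa6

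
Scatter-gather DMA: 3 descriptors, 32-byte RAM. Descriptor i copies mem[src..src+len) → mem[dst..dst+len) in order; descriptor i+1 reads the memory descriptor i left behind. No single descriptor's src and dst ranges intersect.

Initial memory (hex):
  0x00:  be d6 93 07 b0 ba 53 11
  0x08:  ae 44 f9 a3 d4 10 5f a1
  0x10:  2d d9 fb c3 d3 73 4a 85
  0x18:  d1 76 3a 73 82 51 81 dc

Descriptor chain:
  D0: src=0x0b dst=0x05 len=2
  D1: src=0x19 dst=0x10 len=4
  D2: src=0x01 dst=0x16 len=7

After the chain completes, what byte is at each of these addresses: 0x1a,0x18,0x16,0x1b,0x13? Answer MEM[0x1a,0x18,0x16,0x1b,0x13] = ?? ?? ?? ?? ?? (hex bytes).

  after D0: wrote 2B at 0x05 = a3d4
  after D1: wrote 4B at 0x10 = 763a7382
  after D2: wrote 7B at 0x16 = d69307b0a3d411
query mem[0x1a]=0xa3, mem[0x18]=0x07, mem[0x16]=0xd6, mem[0x1b]=0xd4, mem[0x13]=0x82

MEM[0x1a,0x18,0x16,0x1b,0x13] = a3 07 d6 d4 82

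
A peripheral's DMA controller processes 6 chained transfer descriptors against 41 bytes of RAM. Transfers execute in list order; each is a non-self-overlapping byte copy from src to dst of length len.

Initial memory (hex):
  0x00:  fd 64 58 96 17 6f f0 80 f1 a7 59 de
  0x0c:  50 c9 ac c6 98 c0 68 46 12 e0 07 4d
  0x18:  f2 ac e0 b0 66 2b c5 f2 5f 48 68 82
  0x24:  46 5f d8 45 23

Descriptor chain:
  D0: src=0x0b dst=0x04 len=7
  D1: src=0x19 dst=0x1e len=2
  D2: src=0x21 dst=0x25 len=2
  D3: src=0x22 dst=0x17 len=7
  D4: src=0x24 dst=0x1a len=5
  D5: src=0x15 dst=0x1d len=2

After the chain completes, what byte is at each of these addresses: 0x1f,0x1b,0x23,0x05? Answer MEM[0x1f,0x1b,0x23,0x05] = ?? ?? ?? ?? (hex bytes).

[0] 0x0b->0x04 len=7 : de 50 c9 ac c6 98 c0
[1] 0x19->0x1e len=2 : ac e0
[2] 0x21->0x25 len=2 : 48 68
[3] 0x22->0x17 len=7 : 68 82 46 48 68 45 23
[4] 0x24->0x1a len=5 : 46 48 68 45 23
[5] 0x15->0x1d len=2 : e0 07
query mem[0x1f]=0xe0, mem[0x1b]=0x48, mem[0x23]=0x82, mem[0x05]=0x50

MEM[0x1f,0x1b,0x23,0x05] = e0 48 82 50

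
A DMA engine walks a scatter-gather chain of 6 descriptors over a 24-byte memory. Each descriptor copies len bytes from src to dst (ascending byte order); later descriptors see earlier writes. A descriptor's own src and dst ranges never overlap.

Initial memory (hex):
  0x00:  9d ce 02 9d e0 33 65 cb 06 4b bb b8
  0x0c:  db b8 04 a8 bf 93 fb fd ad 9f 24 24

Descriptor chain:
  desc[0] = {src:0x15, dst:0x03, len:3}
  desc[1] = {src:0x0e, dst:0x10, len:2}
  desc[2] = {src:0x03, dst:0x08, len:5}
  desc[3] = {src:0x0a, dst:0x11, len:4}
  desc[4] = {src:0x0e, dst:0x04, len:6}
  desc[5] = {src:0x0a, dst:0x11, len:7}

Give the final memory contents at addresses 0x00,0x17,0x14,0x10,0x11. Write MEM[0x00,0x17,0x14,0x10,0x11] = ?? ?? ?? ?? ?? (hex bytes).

MEM[0x00,0x17,0x14,0x10,0x11] = 9d 04 b8 04 24

  after D0: wrote 3B at 0x03 = 9f2424
  after D1: wrote 2B at 0x10 = 04a8
  after D2: wrote 5B at 0x08 = 9f242465cb
  after D3: wrote 4B at 0x11 = 2465cbb8
  after D4: wrote 6B at 0x04 = 04a8042465cb
  after D5: wrote 7B at 0x11 = 2465cbb804a804
query mem[0x00]=0x9d, mem[0x17]=0x04, mem[0x14]=0xb8, mem[0x10]=0x04, mem[0x11]=0x24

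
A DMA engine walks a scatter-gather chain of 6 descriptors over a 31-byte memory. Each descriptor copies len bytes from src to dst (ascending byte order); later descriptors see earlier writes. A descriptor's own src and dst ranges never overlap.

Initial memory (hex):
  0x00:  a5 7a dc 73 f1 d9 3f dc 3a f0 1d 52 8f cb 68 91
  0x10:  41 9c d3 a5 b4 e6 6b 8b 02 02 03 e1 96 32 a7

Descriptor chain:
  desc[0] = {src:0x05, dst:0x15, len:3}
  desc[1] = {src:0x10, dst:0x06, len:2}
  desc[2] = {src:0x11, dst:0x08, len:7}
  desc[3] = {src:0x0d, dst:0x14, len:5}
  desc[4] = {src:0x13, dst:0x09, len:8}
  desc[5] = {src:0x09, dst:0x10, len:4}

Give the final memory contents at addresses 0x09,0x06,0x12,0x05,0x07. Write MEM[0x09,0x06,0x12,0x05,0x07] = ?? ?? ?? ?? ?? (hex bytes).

D0: mem[0x15..0x17] <- [d9 3f dc]
D1: mem[0x06..0x07] <- [41 9c]
D2: mem[0x08..0x0e] <- [9c d3 a5 b4 d9 3f dc]
D3: mem[0x14..0x18] <- [3f dc 91 41 9c]
D4: mem[0x09..0x10] <- [a5 3f dc 91 41 9c 02 03]
D5: mem[0x10..0x13] <- [a5 3f dc 91]
query mem[0x09]=0xa5, mem[0x06]=0x41, mem[0x12]=0xdc, mem[0x05]=0xd9, mem[0x07]=0x9c

MEM[0x09,0x06,0x12,0x05,0x07] = a5 41 dc d9 9c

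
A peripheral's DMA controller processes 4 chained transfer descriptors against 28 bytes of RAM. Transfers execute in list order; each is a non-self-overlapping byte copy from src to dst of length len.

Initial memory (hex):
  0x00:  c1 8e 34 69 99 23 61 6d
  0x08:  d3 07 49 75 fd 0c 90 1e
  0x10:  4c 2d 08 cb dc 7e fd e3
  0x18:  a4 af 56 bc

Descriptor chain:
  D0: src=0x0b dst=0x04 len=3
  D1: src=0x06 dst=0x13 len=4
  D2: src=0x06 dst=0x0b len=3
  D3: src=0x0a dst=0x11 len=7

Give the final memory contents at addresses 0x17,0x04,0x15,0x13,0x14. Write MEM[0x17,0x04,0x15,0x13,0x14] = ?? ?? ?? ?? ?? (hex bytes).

#0 dst[0x04+3] := {0x75,0xfd,0x0c}
#1 dst[0x13+4] := {0x0c,0x6d,0xd3,0x07}
#2 dst[0x0b+3] := {0x0c,0x6d,0xd3}
#3 dst[0x11+7] := {0x49,0x0c,0x6d,0xd3,0x90,0x1e,0x4c}
query mem[0x17]=0x4c, mem[0x04]=0x75, mem[0x15]=0x90, mem[0x13]=0x6d, mem[0x14]=0xd3

MEM[0x17,0x04,0x15,0x13,0x14] = 4c 75 90 6d d3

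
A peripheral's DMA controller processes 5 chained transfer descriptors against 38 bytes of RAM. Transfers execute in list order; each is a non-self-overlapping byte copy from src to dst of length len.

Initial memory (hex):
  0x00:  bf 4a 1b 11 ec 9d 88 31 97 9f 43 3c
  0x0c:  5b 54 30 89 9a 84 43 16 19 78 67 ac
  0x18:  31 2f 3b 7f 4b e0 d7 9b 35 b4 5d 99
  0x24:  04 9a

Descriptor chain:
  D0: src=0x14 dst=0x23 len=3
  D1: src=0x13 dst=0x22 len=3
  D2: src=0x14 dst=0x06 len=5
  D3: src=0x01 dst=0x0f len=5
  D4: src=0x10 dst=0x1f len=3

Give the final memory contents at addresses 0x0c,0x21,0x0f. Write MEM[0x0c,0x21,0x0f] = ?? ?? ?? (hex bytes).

MEM[0x0c,0x21,0x0f] = 5b ec 4a

D0: mem[0x23..0x25] <- [19 78 67]
D1: mem[0x22..0x24] <- [16 19 78]
D2: mem[0x06..0x0a] <- [19 78 67 ac 31]
D3: mem[0x0f..0x13] <- [4a 1b 11 ec 9d]
D4: mem[0x1f..0x21] <- [1b 11 ec]
query mem[0x0c]=0x5b, mem[0x21]=0xec, mem[0x0f]=0x4a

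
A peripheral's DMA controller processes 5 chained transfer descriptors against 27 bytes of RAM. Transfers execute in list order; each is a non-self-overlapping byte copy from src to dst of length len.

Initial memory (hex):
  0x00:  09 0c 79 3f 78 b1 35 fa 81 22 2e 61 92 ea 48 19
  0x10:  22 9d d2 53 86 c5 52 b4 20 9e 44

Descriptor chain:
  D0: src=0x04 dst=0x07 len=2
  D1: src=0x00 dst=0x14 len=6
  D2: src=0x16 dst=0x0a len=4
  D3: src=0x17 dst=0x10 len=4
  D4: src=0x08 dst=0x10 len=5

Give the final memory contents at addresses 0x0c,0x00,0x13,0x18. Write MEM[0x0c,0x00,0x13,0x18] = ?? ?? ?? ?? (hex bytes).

MEM[0x0c,0x00,0x13,0x18] = 78 09 3f 78

D0: mem[0x07..0x08] <- [78 b1]
D1: mem[0x14..0x19] <- [09 0c 79 3f 78 b1]
D2: mem[0x0a..0x0d] <- [79 3f 78 b1]
D3: mem[0x10..0x13] <- [3f 78 b1 44]
D4: mem[0x10..0x14] <- [b1 22 79 3f 78]
query mem[0x0c]=0x78, mem[0x00]=0x09, mem[0x13]=0x3f, mem[0x18]=0x78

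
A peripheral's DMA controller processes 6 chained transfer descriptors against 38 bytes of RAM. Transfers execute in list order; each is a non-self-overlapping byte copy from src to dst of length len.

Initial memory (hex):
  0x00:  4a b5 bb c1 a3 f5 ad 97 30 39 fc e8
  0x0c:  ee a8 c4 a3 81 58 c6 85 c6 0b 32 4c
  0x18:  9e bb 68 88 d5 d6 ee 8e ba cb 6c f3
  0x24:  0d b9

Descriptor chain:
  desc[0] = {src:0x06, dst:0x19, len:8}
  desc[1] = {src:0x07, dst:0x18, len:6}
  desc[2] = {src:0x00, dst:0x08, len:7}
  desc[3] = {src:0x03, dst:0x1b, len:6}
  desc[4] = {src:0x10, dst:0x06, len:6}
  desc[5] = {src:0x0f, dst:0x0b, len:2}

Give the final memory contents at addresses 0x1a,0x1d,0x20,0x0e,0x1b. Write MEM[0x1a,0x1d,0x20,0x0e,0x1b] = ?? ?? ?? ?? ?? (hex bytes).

  after D0: wrote 8B at 0x19 = ad973039fce8eea8
  after D1: wrote 6B at 0x18 = 973039fce8ee
  after D2: wrote 7B at 0x08 = 4ab5bbc1a3f5ad
  after D3: wrote 6B at 0x1b = c1a3f5ad974a
  after D4: wrote 6B at 0x06 = 8158c685c60b
  after D5: wrote 2B at 0x0b = a381
query mem[0x1a]=0x39, mem[0x1d]=0xf5, mem[0x20]=0x4a, mem[0x0e]=0xad, mem[0x1b]=0xc1

MEM[0x1a,0x1d,0x20,0x0e,0x1b] = 39 f5 4a ad c1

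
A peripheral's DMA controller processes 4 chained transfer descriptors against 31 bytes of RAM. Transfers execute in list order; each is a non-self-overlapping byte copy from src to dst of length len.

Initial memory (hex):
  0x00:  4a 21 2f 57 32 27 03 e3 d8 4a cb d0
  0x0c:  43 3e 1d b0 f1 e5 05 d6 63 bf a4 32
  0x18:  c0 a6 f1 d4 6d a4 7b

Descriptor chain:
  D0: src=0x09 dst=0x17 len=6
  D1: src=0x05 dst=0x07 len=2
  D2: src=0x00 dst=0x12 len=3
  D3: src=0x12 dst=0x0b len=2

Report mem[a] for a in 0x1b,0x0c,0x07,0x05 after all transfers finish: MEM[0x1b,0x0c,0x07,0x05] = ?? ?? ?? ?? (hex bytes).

D0: mem[0x17..0x1c] <- [4a cb d0 43 3e 1d]
D1: mem[0x07..0x08] <- [27 03]
D2: mem[0x12..0x14] <- [4a 21 2f]
D3: mem[0x0b..0x0c] <- [4a 21]
query mem[0x1b]=0x3e, mem[0x0c]=0x21, mem[0x07]=0x27, mem[0x05]=0x27

MEM[0x1b,0x0c,0x07,0x05] = 3e 21 27 27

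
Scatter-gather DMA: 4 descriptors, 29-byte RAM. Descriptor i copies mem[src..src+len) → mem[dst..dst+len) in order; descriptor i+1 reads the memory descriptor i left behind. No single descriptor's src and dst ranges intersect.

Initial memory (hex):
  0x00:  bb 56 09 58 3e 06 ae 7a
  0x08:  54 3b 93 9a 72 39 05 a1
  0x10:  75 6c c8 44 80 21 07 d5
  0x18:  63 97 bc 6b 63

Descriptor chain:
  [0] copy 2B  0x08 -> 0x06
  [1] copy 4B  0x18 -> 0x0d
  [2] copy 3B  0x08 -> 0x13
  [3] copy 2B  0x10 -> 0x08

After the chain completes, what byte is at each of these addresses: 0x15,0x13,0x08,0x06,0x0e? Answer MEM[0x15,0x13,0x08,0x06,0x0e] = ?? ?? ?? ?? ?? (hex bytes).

MEM[0x15,0x13,0x08,0x06,0x0e] = 93 54 6b 54 97

  after D0: wrote 2B at 0x06 = 543b
  after D1: wrote 4B at 0x0d = 6397bc6b
  after D2: wrote 3B at 0x13 = 543b93
  after D3: wrote 2B at 0x08 = 6b6c
query mem[0x15]=0x93, mem[0x13]=0x54, mem[0x08]=0x6b, mem[0x06]=0x54, mem[0x0e]=0x97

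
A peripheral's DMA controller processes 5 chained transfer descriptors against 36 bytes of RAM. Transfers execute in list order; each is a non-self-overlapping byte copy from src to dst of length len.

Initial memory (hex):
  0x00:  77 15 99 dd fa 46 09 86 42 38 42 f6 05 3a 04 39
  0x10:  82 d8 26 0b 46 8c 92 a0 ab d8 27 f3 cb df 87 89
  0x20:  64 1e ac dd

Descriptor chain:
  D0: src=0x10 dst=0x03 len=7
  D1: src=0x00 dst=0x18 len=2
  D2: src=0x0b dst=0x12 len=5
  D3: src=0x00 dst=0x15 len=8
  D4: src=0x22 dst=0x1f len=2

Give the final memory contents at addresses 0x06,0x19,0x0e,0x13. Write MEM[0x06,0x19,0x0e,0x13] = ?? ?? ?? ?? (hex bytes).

D0: mem[0x03..0x09] <- [82 d8 26 0b 46 8c 92]
D1: mem[0x18..0x19] <- [77 15]
D2: mem[0x12..0x16] <- [f6 05 3a 04 39]
D3: mem[0x15..0x1c] <- [77 15 99 82 d8 26 0b 46]
D4: mem[0x1f..0x20] <- [ac dd]
query mem[0x06]=0x0b, mem[0x19]=0xd8, mem[0x0e]=0x04, mem[0x13]=0x05

MEM[0x06,0x19,0x0e,0x13] = 0b d8 04 05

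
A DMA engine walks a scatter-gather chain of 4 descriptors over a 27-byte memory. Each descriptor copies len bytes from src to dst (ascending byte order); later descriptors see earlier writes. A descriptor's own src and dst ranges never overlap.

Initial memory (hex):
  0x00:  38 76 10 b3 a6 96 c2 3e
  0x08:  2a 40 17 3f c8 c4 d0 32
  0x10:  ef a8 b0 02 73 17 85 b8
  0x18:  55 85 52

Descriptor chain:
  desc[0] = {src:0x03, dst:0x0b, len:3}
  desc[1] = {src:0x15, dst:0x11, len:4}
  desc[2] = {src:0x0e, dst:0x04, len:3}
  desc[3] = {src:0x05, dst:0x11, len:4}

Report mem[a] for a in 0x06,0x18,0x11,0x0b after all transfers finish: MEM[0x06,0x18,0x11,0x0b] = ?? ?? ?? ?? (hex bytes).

#0 dst[0x0b+3] := {0xb3,0xa6,0x96}
#1 dst[0x11+4] := {0x17,0x85,0xb8,0x55}
#2 dst[0x04+3] := {0xd0,0x32,0xef}
#3 dst[0x11+4] := {0x32,0xef,0x3e,0x2a}
query mem[0x06]=0xef, mem[0x18]=0x55, mem[0x11]=0x32, mem[0x0b]=0xb3

MEM[0x06,0x18,0x11,0x0b] = ef 55 32 b3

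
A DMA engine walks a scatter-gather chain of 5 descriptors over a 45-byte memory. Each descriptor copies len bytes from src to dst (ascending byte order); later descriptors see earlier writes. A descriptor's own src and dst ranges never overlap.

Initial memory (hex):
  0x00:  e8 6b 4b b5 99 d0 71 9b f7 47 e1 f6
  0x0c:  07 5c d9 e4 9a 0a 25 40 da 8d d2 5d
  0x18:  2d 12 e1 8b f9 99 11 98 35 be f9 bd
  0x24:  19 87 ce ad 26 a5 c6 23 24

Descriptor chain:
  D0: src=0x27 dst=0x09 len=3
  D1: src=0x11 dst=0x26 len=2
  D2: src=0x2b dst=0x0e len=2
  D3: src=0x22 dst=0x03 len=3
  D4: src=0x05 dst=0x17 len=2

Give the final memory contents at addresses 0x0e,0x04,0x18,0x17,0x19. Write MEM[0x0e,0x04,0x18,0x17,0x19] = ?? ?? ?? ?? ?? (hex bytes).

  after D0: wrote 3B at 0x09 = ad26a5
  after D1: wrote 2B at 0x26 = 0a25
  after D2: wrote 2B at 0x0e = 2324
  after D3: wrote 3B at 0x03 = f9bd19
  after D4: wrote 2B at 0x17 = 1971
query mem[0x0e]=0x23, mem[0x04]=0xbd, mem[0x18]=0x71, mem[0x17]=0x19, mem[0x19]=0x12

MEM[0x0e,0x04,0x18,0x17,0x19] = 23 bd 71 19 12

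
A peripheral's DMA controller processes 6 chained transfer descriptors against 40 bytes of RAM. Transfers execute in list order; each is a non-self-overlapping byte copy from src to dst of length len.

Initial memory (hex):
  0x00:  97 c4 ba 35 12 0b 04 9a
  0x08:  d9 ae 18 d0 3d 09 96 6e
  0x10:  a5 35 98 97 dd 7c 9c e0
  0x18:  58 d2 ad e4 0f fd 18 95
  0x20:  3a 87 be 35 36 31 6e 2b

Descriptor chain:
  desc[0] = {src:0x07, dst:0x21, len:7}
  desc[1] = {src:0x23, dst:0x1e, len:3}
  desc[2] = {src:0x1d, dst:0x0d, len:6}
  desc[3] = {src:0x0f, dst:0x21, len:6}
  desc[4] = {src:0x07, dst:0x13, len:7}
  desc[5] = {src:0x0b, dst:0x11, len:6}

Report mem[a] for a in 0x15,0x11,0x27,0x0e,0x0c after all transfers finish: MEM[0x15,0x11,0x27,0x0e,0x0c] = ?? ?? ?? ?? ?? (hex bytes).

MEM[0x15,0x11,0x27,0x0e,0x0c] = 18 d0 09 ae 3d

D0: mem[0x21..0x27] <- [9a d9 ae 18 d0 3d 09]
D1: mem[0x1e..0x20] <- [ae 18 d0]
D2: mem[0x0d..0x12] <- [fd ae 18 d0 9a d9]
D3: mem[0x21..0x26] <- [18 d0 9a d9 97 dd]
D4: mem[0x13..0x19] <- [9a d9 ae 18 d0 3d fd]
D5: mem[0x11..0x16] <- [d0 3d fd ae 18 d0]
query mem[0x15]=0x18, mem[0x11]=0xd0, mem[0x27]=0x09, mem[0x0e]=0xae, mem[0x0c]=0x3d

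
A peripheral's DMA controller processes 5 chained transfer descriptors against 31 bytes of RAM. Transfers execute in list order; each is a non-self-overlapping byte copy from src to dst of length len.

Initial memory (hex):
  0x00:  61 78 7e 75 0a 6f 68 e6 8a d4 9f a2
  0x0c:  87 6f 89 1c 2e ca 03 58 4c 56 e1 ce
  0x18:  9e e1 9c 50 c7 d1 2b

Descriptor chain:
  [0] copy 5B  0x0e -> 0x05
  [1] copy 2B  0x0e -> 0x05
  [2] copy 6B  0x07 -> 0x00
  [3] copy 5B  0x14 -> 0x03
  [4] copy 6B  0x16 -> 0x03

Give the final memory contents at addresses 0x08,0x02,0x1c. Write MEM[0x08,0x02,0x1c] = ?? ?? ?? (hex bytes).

MEM[0x08,0x02,0x1c] = 50 03 c7

[0] 0x0e->0x05 len=5 : 89 1c 2e ca 03
[1] 0x0e->0x05 len=2 : 89 1c
[2] 0x07->0x00 len=6 : 2e ca 03 9f a2 87
[3] 0x14->0x03 len=5 : 4c 56 e1 ce 9e
[4] 0x16->0x03 len=6 : e1 ce 9e e1 9c 50
query mem[0x08]=0x50, mem[0x02]=0x03, mem[0x1c]=0xc7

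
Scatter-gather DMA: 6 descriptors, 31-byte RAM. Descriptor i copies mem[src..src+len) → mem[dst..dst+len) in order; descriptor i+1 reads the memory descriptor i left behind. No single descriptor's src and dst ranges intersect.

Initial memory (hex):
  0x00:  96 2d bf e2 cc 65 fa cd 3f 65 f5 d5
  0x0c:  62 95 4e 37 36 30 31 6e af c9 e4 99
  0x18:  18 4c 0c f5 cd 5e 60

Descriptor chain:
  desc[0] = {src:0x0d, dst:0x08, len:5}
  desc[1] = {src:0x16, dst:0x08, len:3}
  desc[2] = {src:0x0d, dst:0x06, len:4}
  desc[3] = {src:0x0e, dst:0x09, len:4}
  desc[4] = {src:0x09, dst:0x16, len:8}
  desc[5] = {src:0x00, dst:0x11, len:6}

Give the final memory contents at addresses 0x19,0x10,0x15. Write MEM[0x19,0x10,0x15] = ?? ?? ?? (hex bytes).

MEM[0x19,0x10,0x15] = 30 36 cc

[0] 0x0d->0x08 len=5 : 95 4e 37 36 30
[1] 0x16->0x08 len=3 : e4 99 18
[2] 0x0d->0x06 len=4 : 95 4e 37 36
[3] 0x0e->0x09 len=4 : 4e 37 36 30
[4] 0x09->0x16 len=8 : 4e 37 36 30 95 4e 37 36
[5] 0x00->0x11 len=6 : 96 2d bf e2 cc 65
query mem[0x19]=0x30, mem[0x10]=0x36, mem[0x15]=0xcc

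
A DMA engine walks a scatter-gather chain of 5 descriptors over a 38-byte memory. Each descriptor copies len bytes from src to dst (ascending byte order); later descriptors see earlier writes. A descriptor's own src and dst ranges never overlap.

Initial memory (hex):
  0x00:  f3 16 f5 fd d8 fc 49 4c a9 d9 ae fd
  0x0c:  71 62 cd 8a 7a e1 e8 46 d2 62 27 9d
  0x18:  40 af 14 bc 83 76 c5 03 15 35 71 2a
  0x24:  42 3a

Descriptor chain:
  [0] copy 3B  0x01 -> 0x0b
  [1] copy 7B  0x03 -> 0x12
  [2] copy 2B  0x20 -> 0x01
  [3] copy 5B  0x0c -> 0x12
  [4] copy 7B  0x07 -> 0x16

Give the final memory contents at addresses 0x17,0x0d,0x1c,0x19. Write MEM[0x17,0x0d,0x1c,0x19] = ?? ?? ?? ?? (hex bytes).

  after D0: wrote 3B at 0x0b = 16f5fd
  after D1: wrote 7B at 0x12 = fdd8fc494ca9d9
  after D2: wrote 2B at 0x01 = 1535
  after D3: wrote 5B at 0x12 = f5fdcd8a7a
  after D4: wrote 7B at 0x16 = 4ca9d9ae16f5fd
query mem[0x17]=0xa9, mem[0x0d]=0xfd, mem[0x1c]=0xfd, mem[0x19]=0xae

MEM[0x17,0x0d,0x1c,0x19] = a9 fd fd ae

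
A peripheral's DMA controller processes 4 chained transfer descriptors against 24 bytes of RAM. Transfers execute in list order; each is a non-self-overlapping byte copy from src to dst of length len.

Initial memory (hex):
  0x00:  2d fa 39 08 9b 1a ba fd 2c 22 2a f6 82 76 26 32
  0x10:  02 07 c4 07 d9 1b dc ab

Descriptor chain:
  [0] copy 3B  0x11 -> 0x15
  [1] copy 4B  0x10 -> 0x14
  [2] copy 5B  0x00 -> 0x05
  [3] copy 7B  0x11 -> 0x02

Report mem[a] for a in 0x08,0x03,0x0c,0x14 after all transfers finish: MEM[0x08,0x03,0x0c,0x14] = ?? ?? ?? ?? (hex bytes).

MEM[0x08,0x03,0x0c,0x14] = 07 c4 82 02

D0: mem[0x15..0x17] <- [07 c4 07]
D1: mem[0x14..0x17] <- [02 07 c4 07]
D2: mem[0x05..0x09] <- [2d fa 39 08 9b]
D3: mem[0x02..0x08] <- [07 c4 07 02 07 c4 07]
query mem[0x08]=0x07, mem[0x03]=0xc4, mem[0x0c]=0x82, mem[0x14]=0x02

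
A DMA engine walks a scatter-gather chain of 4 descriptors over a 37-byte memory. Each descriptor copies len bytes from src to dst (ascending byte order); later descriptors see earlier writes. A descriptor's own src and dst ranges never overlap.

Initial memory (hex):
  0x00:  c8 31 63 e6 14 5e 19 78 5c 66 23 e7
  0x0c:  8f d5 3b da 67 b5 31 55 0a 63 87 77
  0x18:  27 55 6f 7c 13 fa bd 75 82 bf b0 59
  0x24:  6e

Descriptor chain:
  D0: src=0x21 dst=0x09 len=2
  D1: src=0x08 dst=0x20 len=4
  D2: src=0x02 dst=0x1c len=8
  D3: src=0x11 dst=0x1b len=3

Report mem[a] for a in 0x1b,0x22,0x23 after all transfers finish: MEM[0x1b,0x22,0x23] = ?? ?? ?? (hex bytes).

MEM[0x1b,0x22,0x23] = b5 5c bf

[0] 0x21->0x09 len=2 : bf b0
[1] 0x08->0x20 len=4 : 5c bf b0 e7
[2] 0x02->0x1c len=8 : 63 e6 14 5e 19 78 5c bf
[3] 0x11->0x1b len=3 : b5 31 55
query mem[0x1b]=0xb5, mem[0x22]=0x5c, mem[0x23]=0xbf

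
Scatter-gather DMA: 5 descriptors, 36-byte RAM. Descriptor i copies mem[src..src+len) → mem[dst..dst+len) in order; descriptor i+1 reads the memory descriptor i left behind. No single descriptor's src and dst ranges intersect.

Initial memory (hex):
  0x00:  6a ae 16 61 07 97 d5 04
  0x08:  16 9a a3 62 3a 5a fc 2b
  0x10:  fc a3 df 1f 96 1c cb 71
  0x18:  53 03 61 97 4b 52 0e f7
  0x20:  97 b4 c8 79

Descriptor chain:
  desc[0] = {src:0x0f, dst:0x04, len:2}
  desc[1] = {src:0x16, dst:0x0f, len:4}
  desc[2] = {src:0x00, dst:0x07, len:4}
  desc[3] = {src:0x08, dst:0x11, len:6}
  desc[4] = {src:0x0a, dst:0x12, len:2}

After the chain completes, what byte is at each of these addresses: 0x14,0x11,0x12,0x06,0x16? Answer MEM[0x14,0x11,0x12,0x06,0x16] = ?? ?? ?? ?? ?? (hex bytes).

D0: mem[0x04..0x05] <- [2b fc]
D1: mem[0x0f..0x12] <- [cb 71 53 03]
D2: mem[0x07..0x0a] <- [6a ae 16 61]
D3: mem[0x11..0x16] <- [ae 16 61 62 3a 5a]
D4: mem[0x12..0x13] <- [61 62]
query mem[0x14]=0x62, mem[0x11]=0xae, mem[0x12]=0x61, mem[0x06]=0xd5, mem[0x16]=0x5a

MEM[0x14,0x11,0x12,0x06,0x16] = 62 ae 61 d5 5a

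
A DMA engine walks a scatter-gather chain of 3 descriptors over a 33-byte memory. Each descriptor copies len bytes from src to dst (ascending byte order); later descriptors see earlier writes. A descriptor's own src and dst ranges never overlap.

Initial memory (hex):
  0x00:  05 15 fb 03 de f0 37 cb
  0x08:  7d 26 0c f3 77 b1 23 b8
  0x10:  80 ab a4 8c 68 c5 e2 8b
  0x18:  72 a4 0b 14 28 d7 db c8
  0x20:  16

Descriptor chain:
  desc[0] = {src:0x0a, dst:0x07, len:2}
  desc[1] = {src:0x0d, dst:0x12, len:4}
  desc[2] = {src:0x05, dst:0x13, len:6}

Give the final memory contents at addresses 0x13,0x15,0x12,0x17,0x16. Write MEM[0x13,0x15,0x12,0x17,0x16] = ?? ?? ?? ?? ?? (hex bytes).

MEM[0x13,0x15,0x12,0x17,0x16] = f0 0c b1 26 f3

  after D0: wrote 2B at 0x07 = 0cf3
  after D1: wrote 4B at 0x12 = b123b880
  after D2: wrote 6B at 0x13 = f0370cf3260c
query mem[0x13]=0xf0, mem[0x15]=0x0c, mem[0x12]=0xb1, mem[0x17]=0x26, mem[0x16]=0xf3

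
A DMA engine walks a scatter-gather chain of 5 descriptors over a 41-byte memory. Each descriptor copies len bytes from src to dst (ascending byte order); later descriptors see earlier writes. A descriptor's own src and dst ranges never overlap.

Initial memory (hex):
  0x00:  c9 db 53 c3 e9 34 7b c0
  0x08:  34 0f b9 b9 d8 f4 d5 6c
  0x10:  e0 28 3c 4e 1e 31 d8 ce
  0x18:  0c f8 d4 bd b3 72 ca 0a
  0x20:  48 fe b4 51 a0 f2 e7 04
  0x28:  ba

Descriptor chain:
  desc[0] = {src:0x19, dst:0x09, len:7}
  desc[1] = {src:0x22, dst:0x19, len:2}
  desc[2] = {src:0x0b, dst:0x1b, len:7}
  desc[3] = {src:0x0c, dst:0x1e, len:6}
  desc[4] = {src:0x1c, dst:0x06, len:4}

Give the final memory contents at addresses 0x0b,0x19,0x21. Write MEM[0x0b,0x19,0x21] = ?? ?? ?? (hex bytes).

MEM[0x0b,0x19,0x21] = bd b4 0a

[0] 0x19->0x09 len=7 : f8 d4 bd b3 72 ca 0a
[1] 0x22->0x19 len=2 : b4 51
[2] 0x0b->0x1b len=7 : bd b3 72 ca 0a e0 28
[3] 0x0c->0x1e len=6 : b3 72 ca 0a e0 28
[4] 0x1c->0x06 len=4 : b3 72 b3 72
query mem[0x0b]=0xbd, mem[0x19]=0xb4, mem[0x21]=0x0a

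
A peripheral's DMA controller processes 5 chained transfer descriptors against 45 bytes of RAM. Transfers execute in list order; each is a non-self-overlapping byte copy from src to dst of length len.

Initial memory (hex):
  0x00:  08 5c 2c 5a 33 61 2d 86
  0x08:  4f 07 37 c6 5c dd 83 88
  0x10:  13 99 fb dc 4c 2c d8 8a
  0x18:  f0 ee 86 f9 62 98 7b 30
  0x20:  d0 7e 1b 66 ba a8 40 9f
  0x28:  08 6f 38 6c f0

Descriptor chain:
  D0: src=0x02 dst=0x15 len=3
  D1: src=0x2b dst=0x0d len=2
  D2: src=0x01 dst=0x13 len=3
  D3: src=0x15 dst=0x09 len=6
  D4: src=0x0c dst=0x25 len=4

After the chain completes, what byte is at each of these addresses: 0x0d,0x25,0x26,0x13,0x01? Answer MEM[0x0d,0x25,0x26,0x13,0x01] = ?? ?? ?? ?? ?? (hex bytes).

MEM[0x0d,0x25,0x26,0x13,0x01] = ee f0 ee 5c 5c

[0] 0x02->0x15 len=3 : 2c 5a 33
[1] 0x2b->0x0d len=2 : 6c f0
[2] 0x01->0x13 len=3 : 5c 2c 5a
[3] 0x15->0x09 len=6 : 5a 5a 33 f0 ee 86
[4] 0x0c->0x25 len=4 : f0 ee 86 88
query mem[0x0d]=0xee, mem[0x25]=0xf0, mem[0x26]=0xee, mem[0x13]=0x5c, mem[0x01]=0x5c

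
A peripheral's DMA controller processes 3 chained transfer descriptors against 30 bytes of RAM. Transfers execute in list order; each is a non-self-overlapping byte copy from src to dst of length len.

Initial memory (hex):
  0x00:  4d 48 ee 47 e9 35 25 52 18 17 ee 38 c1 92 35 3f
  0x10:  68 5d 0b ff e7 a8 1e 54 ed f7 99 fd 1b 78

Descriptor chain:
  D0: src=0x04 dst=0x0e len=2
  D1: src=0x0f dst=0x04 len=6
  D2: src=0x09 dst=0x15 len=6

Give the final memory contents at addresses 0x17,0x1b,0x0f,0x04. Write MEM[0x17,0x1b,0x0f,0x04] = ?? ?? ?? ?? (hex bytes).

MEM[0x17,0x1b,0x0f,0x04] = 38 fd 35 35

  after D0: wrote 2B at 0x0e = e935
  after D1: wrote 6B at 0x04 = 35685d0bffe7
  after D2: wrote 6B at 0x15 = e7ee38c192e9
query mem[0x17]=0x38, mem[0x1b]=0xfd, mem[0x0f]=0x35, mem[0x04]=0x35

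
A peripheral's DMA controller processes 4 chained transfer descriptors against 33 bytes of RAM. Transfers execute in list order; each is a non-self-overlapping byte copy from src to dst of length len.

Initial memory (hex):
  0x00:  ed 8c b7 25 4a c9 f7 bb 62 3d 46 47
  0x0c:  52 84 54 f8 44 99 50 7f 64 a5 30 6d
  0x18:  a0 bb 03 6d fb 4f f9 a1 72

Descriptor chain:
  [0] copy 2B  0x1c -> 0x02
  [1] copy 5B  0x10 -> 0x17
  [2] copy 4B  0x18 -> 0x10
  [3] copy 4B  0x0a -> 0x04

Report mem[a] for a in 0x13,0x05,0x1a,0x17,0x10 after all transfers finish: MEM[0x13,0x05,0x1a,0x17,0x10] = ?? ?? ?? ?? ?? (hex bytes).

MEM[0x13,0x05,0x1a,0x17,0x10] = 64 47 7f 44 99

#0 dst[0x02+2] := {0xfb,0x4f}
#1 dst[0x17+5] := {0x44,0x99,0x50,0x7f,0x64}
#2 dst[0x10+4] := {0x99,0x50,0x7f,0x64}
#3 dst[0x04+4] := {0x46,0x47,0x52,0x84}
query mem[0x13]=0x64, mem[0x05]=0x47, mem[0x1a]=0x7f, mem[0x17]=0x44, mem[0x10]=0x99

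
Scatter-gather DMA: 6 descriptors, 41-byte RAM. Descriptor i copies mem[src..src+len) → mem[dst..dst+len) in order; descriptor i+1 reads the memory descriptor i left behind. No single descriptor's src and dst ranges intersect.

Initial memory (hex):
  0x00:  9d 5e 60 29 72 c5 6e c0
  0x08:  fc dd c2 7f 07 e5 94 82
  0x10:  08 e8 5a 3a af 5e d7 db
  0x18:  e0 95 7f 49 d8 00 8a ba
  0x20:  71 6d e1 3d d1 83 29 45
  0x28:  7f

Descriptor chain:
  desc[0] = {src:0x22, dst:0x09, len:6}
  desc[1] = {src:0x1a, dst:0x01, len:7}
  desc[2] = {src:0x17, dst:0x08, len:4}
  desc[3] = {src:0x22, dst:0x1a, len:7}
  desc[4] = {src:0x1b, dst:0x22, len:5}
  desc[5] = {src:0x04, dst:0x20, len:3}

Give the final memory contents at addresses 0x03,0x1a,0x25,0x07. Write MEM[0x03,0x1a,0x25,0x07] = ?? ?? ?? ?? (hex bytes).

  after D0: wrote 6B at 0x09 = e13dd1832945
  after D1: wrote 7B at 0x01 = 7f49d8008aba71
  after D2: wrote 4B at 0x08 = dbe0957f
  after D3: wrote 7B at 0x1a = e13dd18329457f
  after D4: wrote 5B at 0x22 = 3dd1832945
  after D5: wrote 3B at 0x20 = 008aba
query mem[0x03]=0xd8, mem[0x1a]=0xe1, mem[0x25]=0x29, mem[0x07]=0x71

MEM[0x03,0x1a,0x25,0x07] = d8 e1 29 71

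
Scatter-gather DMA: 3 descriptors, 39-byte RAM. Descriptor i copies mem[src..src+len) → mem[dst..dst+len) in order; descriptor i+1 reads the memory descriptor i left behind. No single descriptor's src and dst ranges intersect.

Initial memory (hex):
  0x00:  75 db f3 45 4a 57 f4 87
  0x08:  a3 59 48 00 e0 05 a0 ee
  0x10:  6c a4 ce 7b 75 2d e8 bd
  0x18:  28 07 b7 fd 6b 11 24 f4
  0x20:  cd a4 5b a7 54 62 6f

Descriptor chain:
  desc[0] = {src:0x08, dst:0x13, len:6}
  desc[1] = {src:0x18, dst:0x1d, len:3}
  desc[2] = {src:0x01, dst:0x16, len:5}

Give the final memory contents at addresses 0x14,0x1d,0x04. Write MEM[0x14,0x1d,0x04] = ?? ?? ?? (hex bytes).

MEM[0x14,0x1d,0x04] = 59 05 4a

#0 dst[0x13+6] := {0xa3,0x59,0x48,0x00,0xe0,0x05}
#1 dst[0x1d+3] := {0x05,0x07,0xb7}
#2 dst[0x16+5] := {0xdb,0xf3,0x45,0x4a,0x57}
query mem[0x14]=0x59, mem[0x1d]=0x05, mem[0x04]=0x4a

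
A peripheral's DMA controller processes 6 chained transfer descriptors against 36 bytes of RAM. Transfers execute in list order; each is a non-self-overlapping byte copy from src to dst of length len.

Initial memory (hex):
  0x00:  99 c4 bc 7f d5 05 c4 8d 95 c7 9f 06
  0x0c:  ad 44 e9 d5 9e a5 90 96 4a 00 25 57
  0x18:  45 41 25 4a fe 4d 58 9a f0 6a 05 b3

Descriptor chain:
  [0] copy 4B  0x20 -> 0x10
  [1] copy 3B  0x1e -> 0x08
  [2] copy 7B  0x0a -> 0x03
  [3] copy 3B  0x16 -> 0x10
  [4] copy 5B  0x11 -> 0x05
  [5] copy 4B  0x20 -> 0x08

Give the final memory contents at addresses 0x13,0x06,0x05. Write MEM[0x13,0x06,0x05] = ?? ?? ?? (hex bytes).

MEM[0x13,0x06,0x05] = b3 45 57

#0 dst[0x10+4] := {0xf0,0x6a,0x05,0xb3}
#1 dst[0x08+3] := {0x58,0x9a,0xf0}
#2 dst[0x03+7] := {0xf0,0x06,0xad,0x44,0xe9,0xd5,0xf0}
#3 dst[0x10+3] := {0x25,0x57,0x45}
#4 dst[0x05+5] := {0x57,0x45,0xb3,0x4a,0x00}
#5 dst[0x08+4] := {0xf0,0x6a,0x05,0xb3}
query mem[0x13]=0xb3, mem[0x06]=0x45, mem[0x05]=0x57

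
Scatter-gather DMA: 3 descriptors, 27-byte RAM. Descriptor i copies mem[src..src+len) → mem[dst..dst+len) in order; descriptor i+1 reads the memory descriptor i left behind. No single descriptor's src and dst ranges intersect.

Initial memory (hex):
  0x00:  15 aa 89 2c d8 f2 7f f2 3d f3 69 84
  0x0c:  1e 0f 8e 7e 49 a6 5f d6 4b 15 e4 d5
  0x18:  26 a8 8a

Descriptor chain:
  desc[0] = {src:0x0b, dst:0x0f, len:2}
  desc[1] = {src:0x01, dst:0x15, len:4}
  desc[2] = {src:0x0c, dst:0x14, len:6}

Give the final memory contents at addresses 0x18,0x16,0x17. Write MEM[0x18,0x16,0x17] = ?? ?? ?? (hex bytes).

MEM[0x18,0x16,0x17] = 1e 8e 84

[0] 0x0b->0x0f len=2 : 84 1e
[1] 0x01->0x15 len=4 : aa 89 2c d8
[2] 0x0c->0x14 len=6 : 1e 0f 8e 84 1e a6
query mem[0x18]=0x1e, mem[0x16]=0x8e, mem[0x17]=0x84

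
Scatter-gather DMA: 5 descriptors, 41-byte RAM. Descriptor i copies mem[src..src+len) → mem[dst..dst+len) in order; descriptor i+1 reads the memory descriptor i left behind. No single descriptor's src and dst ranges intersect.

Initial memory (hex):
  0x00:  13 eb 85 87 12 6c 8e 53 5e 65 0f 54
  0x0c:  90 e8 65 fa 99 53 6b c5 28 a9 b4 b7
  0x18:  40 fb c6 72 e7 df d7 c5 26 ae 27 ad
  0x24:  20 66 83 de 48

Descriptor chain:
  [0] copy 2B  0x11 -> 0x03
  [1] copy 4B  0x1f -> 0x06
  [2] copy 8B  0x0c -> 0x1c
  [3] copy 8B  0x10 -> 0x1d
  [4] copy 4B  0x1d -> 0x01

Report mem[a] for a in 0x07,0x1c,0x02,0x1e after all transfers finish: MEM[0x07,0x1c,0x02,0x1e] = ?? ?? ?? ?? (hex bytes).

MEM[0x07,0x1c,0x02,0x1e] = 26 90 53 53

  after D0: wrote 2B at 0x03 = 536b
  after D1: wrote 4B at 0x06 = c526ae27
  after D2: wrote 8B at 0x1c = 90e865fa99536bc5
  after D3: wrote 8B at 0x1d = 99536bc528a9b4b7
  after D4: wrote 4B at 0x01 = 99536bc5
query mem[0x07]=0x26, mem[0x1c]=0x90, mem[0x02]=0x53, mem[0x1e]=0x53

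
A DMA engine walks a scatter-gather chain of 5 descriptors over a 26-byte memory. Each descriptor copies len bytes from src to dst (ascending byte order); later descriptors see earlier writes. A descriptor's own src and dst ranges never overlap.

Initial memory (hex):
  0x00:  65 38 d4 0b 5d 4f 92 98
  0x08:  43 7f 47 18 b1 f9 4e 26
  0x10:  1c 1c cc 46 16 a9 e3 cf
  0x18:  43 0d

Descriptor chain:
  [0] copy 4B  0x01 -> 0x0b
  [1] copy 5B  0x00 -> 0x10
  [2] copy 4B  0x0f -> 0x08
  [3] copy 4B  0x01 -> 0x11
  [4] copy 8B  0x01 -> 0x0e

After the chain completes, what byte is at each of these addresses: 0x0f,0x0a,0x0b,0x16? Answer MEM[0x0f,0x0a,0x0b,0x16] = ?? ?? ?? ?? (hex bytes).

D0: mem[0x0b..0x0e] <- [38 d4 0b 5d]
D1: mem[0x10..0x14] <- [65 38 d4 0b 5d]
D2: mem[0x08..0x0b] <- [26 65 38 d4]
D3: mem[0x11..0x14] <- [38 d4 0b 5d]
D4: mem[0x0e..0x15] <- [38 d4 0b 5d 4f 92 98 26]
query mem[0x0f]=0xd4, mem[0x0a]=0x38, mem[0x0b]=0xd4, mem[0x16]=0xe3

MEM[0x0f,0x0a,0x0b,0x16] = d4 38 d4 e3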